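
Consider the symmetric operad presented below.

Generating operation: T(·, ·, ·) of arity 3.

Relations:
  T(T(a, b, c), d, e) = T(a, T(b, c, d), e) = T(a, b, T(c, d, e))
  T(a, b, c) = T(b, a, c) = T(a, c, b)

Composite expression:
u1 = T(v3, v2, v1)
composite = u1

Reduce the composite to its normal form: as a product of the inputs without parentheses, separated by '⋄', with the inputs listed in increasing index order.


v1 ⋄ v2 ⋄ v3

Reordering under T is free, so list the v-inputs canonically.
T(v3, v2, v1) spells out as v3 ⋄ v2 ⋄ v1
sorting the factors by input index: v1 ⋄ v2 ⋄ v3


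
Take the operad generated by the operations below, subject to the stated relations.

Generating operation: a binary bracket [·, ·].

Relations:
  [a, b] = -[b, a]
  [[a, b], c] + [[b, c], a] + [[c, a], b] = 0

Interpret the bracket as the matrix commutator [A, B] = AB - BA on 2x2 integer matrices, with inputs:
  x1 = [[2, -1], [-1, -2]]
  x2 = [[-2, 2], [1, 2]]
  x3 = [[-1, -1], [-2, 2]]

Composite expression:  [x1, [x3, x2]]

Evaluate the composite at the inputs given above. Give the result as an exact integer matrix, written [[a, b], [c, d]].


[[-21, -34], [-50, 21]]

[x3, x2] = [[3, -10], [11, -3]]
[x1, [x3, x2]] = [[-21, -34], [-50, 21]]


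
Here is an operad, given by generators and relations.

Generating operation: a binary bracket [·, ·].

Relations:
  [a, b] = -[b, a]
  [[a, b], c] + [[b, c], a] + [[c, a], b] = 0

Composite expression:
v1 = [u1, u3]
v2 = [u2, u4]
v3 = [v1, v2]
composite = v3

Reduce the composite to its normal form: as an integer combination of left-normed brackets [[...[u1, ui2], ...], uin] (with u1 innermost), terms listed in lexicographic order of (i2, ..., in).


Left-normed coefficients sit on the u1-initial expansion words.
Composite bracket: [[u1, u3], [u2, u4]]
Full expansion: 8 signed words from ab - ba (2^3 = 8).
Coefficients come from the u1-initial words:
  sign of u1u3u2u4 is +1, so it contributes +[[[u1, u3], u2], u4]
  sign of u1u3u4u2 is -1, so it contributes -[[[u1, u3], u4], u2]

[[[u1, u3], u2], u4] - [[[u1, u3], u4], u2]


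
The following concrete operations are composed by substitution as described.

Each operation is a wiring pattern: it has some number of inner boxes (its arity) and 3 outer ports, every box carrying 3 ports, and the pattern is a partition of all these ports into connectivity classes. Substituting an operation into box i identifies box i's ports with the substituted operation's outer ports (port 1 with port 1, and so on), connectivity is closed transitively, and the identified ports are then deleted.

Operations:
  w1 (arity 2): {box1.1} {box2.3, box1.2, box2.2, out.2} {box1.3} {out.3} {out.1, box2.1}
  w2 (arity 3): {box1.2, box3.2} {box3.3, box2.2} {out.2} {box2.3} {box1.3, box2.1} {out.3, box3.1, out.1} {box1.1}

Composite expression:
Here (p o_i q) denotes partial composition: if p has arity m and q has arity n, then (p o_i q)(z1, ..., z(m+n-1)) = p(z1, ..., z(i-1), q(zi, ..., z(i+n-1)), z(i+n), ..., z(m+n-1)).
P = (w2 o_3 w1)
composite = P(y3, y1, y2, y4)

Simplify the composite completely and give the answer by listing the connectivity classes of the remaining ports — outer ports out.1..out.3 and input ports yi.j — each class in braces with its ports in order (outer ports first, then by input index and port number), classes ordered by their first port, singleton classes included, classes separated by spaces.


{out.1, out.3, y4.1} {out.2} {y1.1, y3.3} {y1.2} {y1.3} {y2.1} {y2.2, y3.2, y4.2, y4.3} {y2.3} {y3.1}

Treat the ports identified at w2 as solder joints: merge, then drop.
composing w1 on (y2, y4), with out.j its own outer ports: {out.1, y4.1} {out.2, y2.2, y4.2, y4.3} {out.3} {y2.1} {y2.3}
composing w2 on (y3, y1, y2, y4), with out.j its own outer ports: {out.1, out.3, y4.1} {out.2} {y1.1, y3.3} {y1.2} {y1.3} {y2.1} {y2.2, y3.2, y4.2, y4.3} {y2.3} {y3.1}


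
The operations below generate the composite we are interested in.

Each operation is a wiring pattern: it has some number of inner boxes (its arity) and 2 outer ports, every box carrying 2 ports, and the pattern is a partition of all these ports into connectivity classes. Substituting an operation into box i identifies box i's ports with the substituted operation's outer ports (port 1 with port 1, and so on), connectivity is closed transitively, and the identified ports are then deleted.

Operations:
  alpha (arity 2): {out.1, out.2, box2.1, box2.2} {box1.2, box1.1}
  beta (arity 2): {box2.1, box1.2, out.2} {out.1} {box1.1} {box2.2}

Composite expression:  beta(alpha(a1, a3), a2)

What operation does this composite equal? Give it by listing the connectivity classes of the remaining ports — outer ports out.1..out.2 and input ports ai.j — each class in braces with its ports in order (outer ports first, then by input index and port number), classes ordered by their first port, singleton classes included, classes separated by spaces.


Reachability decides: close wires over beta-identified ports.
composing alpha on (a1, a3), with out.j its own outer ports: {out.1, out.2, a3.1, a3.2} {a1.1, a1.2}
composing beta on (a1, a3, a2), with out.j its own outer ports: {out.1} {out.2, a2.1, a3.1, a3.2} {a1.1, a1.2} {a2.2}

{out.1} {out.2, a2.1, a3.1, a3.2} {a1.1, a1.2} {a2.2}


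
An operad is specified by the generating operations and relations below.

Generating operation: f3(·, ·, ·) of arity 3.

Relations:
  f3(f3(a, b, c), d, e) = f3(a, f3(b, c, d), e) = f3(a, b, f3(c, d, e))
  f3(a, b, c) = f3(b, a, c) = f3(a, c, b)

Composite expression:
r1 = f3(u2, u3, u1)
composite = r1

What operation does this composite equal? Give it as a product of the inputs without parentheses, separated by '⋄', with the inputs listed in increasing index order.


u1 ⋄ u2 ⋄ u3

Any arrangement under f3 is one operation, so sort the u-inputs.
f3(u2, u3, u1) collapses to u2 ⋄ u3 ⋄ u1
commutativity sorts the factors: u1 ⋄ u2 ⋄ u3


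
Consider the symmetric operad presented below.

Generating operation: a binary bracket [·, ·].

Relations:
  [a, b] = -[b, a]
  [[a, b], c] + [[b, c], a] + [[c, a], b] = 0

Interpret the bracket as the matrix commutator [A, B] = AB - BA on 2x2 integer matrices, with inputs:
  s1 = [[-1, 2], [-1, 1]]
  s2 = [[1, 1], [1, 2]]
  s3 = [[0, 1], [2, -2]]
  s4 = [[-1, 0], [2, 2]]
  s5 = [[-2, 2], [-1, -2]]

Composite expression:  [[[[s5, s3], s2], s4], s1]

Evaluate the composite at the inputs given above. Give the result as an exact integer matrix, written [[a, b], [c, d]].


[[-82, 84], [-40, 82]]

[s5, s3] = [[5, -4], [-2, -5]]
[[s5, s3], s2] = [[-2, 6], [-8, 2]]
[[[s5, s3], s2], s4] = [[12, 18], [32, -12]]
[[[[s5, s3], s2], s4], s1] = [[-82, 84], [-40, 82]]


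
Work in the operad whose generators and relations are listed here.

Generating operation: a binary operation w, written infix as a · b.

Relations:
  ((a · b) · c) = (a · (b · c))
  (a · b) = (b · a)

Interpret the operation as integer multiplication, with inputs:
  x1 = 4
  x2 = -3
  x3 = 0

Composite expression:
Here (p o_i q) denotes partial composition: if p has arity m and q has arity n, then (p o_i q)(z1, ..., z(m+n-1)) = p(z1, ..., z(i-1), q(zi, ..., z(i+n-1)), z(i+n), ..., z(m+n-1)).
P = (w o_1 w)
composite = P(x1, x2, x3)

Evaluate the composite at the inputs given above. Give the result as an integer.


(x1 · x2) = -12
((x1 · x2) · x3) = 0

0


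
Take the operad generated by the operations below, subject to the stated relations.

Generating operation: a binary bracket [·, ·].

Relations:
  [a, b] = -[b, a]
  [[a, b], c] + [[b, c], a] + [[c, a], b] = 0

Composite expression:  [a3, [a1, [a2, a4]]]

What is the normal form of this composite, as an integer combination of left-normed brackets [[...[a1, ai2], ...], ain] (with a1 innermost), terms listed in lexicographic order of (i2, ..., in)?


In the tensor algebra, words opening a1 carry the a1-anchored form.
Composite bracket: [a3, [a1, [a2, a4]]]
The bracket unfolds into 8 signed words via [a, b] = ab - ba (2^3 = 8).
Coefficients come from the a1-initial words:
  the word a1a2a4a3 carries sign -1 and contributes -[[[a1, a2], a4], a3]
  the word a1a4a2a3 carries sign +1 and contributes +[[[a1, a4], a2], a3]

-[[[a1, a2], a4], a3] + [[[a1, a4], a2], a3]


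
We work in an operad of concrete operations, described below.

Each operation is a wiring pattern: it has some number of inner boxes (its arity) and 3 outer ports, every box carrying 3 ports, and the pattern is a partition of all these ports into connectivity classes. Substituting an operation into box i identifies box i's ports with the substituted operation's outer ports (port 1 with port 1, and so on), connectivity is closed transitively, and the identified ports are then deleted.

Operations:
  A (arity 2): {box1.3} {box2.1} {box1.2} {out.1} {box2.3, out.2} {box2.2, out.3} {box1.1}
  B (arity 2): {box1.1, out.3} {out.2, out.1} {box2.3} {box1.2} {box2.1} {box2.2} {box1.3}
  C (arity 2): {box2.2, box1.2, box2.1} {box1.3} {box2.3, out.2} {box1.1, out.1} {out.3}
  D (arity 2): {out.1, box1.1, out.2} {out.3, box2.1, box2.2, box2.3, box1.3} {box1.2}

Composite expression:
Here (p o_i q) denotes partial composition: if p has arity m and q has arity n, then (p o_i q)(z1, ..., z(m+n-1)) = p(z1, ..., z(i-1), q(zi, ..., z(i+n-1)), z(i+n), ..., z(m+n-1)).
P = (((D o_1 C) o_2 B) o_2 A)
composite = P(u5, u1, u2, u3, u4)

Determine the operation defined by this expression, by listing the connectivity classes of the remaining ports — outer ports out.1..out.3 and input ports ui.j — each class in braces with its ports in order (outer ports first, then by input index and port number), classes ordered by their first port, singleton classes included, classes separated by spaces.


{out.1, out.2, u5.1} {out.3, u4.1, u4.2, u4.3} {u1.1} {u1.2} {u1.3} {u2.1} {u2.2} {u2.3} {u3.1} {u3.2} {u3.3} {u5.2} {u5.3}


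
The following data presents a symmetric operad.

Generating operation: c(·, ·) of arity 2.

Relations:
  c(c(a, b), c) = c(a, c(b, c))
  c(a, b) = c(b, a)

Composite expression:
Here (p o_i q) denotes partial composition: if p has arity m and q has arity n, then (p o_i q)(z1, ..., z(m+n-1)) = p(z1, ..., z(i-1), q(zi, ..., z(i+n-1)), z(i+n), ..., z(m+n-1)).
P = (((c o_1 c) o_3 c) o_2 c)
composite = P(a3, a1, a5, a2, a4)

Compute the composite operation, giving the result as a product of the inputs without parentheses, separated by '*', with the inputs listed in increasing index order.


a1 * a2 * a3 * a4 * a5

Any arrangement under c is one operation, so sort the a-inputs.
c(a1, a5) linearizes to a1 * a5
c(a3, c(a1, a5)) linearizes to a3 * a1 * a5
c(a2, a4) linearizes to a2 * a4
c(c(a3, c(a1, a5)), c(a2, a4)) linearizes to a3 * a1 * a5 * a2 * a4
the factors in increasing index order: a1 * a2 * a3 * a4 * a5


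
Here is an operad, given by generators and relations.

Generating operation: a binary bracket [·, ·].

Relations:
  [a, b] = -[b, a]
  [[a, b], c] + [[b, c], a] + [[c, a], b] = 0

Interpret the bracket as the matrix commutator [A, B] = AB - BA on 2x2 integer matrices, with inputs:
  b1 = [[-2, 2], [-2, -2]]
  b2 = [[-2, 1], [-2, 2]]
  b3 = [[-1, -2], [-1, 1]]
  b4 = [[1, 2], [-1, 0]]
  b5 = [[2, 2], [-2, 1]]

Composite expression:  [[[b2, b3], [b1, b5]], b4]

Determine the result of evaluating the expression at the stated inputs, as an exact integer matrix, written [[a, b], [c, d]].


[[20, -100], [-60, -20]]

[b2, b3] = [[-5, 10], [0, 5]]
[b1, b5] = [[0, -2], [-2, 0]]
[[b2, b3], [b1, b5]] = [[-20, 20], [-20, 20]]
[[[b2, b3], [b1, b5]], b4] = [[20, -100], [-60, -20]]


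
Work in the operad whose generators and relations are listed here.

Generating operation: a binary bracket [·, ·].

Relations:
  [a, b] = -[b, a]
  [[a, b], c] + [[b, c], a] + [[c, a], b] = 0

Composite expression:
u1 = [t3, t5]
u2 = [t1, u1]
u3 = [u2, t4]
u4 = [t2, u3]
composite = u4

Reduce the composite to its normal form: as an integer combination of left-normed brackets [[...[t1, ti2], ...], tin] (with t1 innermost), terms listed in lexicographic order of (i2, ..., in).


-[[[[t1, t3], t5], t4], t2] + [[[[t1, t5], t3], t4], t2]

Left-normed coefficients sit on the t1-initial expansion words.
Composite bracket: [t2, [[t1, [t3, t5]], t4]]
The bracket unfolds into 16 signed words via [a, b] = ab - ba (2^4 = 16).
Keep just the words that open with t1:
  sign of t1t3t5t4t2 is -1, so it contributes -[[[[t1, t3], t5], t4], t2]
  sign of t1t5t3t4t2 is +1, so it contributes +[[[[t1, t5], t3], t4], t2]


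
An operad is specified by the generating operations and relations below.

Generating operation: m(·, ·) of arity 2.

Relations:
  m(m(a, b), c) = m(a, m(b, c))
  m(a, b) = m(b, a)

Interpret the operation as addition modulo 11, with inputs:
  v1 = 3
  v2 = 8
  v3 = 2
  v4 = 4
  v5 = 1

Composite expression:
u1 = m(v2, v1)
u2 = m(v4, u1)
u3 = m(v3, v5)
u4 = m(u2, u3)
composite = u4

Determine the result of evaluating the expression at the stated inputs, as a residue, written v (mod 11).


m(v2, v1) = 0
m(v4, m(v2, v1)) = 4
m(v3, v5) = 3
m(m(v4, m(v2, v1)), m(v3, v5)) = 7

7 (mod 11)


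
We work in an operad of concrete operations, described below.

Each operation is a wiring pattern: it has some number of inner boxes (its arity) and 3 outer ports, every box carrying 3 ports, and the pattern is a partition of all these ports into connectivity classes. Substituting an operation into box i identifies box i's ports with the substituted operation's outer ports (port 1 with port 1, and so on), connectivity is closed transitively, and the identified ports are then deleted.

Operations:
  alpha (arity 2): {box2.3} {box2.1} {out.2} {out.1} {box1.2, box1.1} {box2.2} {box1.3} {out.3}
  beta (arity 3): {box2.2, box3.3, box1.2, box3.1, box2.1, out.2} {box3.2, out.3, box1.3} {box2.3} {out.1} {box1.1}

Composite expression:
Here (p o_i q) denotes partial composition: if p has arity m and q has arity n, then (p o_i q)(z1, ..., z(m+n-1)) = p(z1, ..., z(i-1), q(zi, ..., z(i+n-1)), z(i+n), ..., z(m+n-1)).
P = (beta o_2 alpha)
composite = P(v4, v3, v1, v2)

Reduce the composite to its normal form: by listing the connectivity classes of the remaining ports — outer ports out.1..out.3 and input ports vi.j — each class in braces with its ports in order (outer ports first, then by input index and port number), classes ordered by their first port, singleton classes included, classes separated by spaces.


Two ports join when wires chain via beta-identified ports.
the subtree at alpha composes to {out.1} {out.2} {out.3} {v1.1} {v1.2} {v1.3} {v3.1, v3.2} {v3.3} on (v3, v1); out.j = own outer ports
the subtree at beta composes to {out.1} {out.2, v2.1, v2.3, v4.2} {out.3, v2.2, v4.3} {v1.1} {v1.2} {v1.3} {v3.1, v3.2} {v3.3} {v4.1} on (v4, v3, v1, v2); out.j = own outer ports

{out.1} {out.2, v2.1, v2.3, v4.2} {out.3, v2.2, v4.3} {v1.1} {v1.2} {v1.3} {v3.1, v3.2} {v3.3} {v4.1}


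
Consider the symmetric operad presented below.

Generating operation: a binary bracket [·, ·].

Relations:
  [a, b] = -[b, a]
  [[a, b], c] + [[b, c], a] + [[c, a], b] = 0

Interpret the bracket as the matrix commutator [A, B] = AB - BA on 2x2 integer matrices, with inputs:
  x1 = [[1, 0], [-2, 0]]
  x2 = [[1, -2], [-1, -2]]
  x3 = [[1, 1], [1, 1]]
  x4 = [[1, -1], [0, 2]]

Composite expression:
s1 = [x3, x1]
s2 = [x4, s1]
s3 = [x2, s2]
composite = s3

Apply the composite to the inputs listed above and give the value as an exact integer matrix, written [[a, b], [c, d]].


[[-5, -13], [-1, 5]]


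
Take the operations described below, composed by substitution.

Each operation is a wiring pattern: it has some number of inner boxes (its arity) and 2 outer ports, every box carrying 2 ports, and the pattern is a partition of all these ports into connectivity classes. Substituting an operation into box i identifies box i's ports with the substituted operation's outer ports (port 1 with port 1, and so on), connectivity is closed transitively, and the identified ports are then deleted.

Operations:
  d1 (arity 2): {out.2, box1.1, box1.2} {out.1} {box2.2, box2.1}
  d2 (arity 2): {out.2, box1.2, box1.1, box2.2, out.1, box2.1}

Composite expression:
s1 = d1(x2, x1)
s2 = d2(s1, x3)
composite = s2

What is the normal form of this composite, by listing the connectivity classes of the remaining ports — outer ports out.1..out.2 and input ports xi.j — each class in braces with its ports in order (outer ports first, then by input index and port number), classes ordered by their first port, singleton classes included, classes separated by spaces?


{out.1, out.2, x2.1, x2.2, x3.1, x3.2} {x1.1, x1.2}

Connectivity passes through glued d2-boundaries; trace each wire chain.
stage d1: inputs (x2, x1), connectivity {out.1} {out.2, x2.1, x2.2} {x1.1, x1.2}, out.j its boundary
stage d2: inputs (x2, x1, x3), connectivity {out.1, out.2, x2.1, x2.2, x3.1, x3.2} {x1.1, x1.2}, out.j its boundary


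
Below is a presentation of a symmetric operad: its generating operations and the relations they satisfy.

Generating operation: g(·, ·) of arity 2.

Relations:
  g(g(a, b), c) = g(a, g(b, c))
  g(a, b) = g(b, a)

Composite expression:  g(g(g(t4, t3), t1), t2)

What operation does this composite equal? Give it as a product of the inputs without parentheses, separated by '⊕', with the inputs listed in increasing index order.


Key point: g commutes, so take the t-inputs in any fixed order.
g(t4, t3) collapses to t4 ⊕ t3
g(g(t4, t3), t1) collapses to t4 ⊕ t3 ⊕ t1
g(g(g(t4, t3), t1), t2) collapses to t4 ⊕ t3 ⊕ t1 ⊕ t2
putting the inputs in ascending order: t1 ⊕ t2 ⊕ t3 ⊕ t4

t1 ⊕ t2 ⊕ t3 ⊕ t4


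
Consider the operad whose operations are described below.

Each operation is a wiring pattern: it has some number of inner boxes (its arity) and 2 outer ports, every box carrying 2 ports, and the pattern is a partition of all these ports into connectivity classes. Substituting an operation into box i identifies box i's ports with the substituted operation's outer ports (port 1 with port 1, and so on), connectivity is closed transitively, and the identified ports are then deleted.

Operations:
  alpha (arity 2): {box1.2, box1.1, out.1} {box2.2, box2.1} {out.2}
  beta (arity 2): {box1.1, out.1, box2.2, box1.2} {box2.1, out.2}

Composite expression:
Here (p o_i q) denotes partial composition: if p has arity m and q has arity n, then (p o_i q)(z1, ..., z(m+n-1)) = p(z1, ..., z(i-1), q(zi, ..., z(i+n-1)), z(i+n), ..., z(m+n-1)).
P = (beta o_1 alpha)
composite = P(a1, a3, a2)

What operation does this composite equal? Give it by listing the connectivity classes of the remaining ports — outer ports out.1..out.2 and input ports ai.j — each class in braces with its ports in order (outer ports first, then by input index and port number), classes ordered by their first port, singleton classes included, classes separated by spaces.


{out.1, a1.1, a1.2, a2.2} {out.2, a2.1} {a3.1, a3.2}

Reachability decides: close wires over beta-identified ports.
after alpha, the pattern on (a1, a3) reads {out.1, a1.1, a1.2} {out.2} {a3.1, a3.2} (out.j = its outer ports)
after beta, the pattern on (a1, a3, a2) reads {out.1, a1.1, a1.2, a2.2} {out.2, a2.1} {a3.1, a3.2} (out.j = its outer ports)


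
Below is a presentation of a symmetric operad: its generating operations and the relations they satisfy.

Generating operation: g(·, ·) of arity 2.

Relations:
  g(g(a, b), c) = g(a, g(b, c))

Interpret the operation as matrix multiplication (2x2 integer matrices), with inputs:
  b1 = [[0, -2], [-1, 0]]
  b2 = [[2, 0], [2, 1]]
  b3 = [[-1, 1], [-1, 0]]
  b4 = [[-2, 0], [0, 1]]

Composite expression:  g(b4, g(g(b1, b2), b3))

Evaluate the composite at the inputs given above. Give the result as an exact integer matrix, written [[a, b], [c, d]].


[[-12, 8], [2, -2]]

g(b1, b2) = [[-4, -2], [-2, 0]]
g(g(b1, b2), b3) = [[6, -4], [2, -2]]
g(b4, g(g(b1, b2), b3)) = [[-12, 8], [2, -2]]


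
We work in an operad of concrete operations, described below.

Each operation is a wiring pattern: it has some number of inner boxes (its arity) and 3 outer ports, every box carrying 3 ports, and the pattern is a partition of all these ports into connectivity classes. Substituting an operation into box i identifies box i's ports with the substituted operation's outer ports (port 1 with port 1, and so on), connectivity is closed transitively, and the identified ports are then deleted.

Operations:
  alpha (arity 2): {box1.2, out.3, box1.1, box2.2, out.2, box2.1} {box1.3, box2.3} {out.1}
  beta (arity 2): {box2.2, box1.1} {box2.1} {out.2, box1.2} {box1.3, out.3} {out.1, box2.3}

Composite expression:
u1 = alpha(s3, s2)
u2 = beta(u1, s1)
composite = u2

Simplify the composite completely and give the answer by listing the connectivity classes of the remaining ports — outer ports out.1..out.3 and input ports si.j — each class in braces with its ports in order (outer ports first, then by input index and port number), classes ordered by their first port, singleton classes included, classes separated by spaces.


Connectivity passes through glued beta-boundaries; trace each wire chain.
alpha over (s3, s2) gives {out.1} {out.2, out.3, s2.1, s2.2, s3.1, s3.2} {s2.3, s3.3}, out.j being that stage's outer ports
beta over (s3, s2, s1) gives {out.1, s1.3} {out.2, out.3, s2.1, s2.2, s3.1, s3.2} {s1.1} {s1.2} {s2.3, s3.3}, out.j being that stage's outer ports

{out.1, s1.3} {out.2, out.3, s2.1, s2.2, s3.1, s3.2} {s1.1} {s1.2} {s2.3, s3.3}


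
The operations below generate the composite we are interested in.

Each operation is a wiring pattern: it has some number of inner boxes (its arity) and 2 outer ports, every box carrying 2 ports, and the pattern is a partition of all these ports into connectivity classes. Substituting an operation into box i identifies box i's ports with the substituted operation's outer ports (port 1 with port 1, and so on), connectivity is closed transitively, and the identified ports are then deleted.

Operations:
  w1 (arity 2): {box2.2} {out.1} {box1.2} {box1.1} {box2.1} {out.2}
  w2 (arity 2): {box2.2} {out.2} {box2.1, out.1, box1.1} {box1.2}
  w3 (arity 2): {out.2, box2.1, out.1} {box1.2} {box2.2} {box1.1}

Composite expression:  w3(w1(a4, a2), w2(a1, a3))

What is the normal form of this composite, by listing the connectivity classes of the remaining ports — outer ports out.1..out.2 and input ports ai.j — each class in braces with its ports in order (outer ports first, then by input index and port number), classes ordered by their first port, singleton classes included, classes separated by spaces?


{out.1, out.2, a1.1, a3.1} {a1.2} {a2.1} {a2.2} {a3.2} {a4.1} {a4.2}

Treat the ports identified at w3 as solder joints: merge, then drop.
through w1, on inputs (a4, a2): {out.1} {out.2} {a2.1} {a2.2} {a4.1} {a4.2} (out.j = stage outer ports)
through w2, on inputs (a1, a3): {out.1, a1.1, a3.1} {out.2} {a1.2} {a3.2} (out.j = stage outer ports)
through w3, on inputs (a4, a2, a1, a3): {out.1, out.2, a1.1, a3.1} {a1.2} {a2.1} {a2.2} {a3.2} {a4.1} {a4.2} (out.j = stage outer ports)


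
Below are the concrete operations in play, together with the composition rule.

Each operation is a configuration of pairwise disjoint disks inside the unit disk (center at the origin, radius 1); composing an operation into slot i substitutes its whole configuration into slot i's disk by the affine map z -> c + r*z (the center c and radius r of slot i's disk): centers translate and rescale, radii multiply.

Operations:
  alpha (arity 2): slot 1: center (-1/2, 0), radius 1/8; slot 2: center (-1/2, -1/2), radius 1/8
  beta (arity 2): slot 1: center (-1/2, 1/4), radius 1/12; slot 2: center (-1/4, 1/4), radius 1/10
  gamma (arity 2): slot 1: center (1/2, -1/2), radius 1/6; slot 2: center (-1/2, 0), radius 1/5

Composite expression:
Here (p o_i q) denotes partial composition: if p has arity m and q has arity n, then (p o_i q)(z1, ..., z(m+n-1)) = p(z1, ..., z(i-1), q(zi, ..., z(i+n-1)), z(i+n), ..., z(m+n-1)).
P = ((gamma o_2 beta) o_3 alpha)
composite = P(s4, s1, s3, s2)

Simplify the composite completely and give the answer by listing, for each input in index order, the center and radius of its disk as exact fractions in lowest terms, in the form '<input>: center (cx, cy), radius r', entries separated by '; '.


Nesting under gamma composes maps z -> c + r*z down each s-path.
for s4, the 1-step affine chain lands on center (1/2, -1/2), radius 1/6
for s1, the 2-step affine chain lands on center (-3/5, 1/20), radius 1/60
for s3, the 3-step affine chain lands on center (-14/25, 1/20), radius 1/400
for s2, the 3-step affine chain lands on center (-14/25, 1/25), radius 1/400

s1: center (-3/5, 1/20), radius 1/60; s2: center (-14/25, 1/25), radius 1/400; s3: center (-14/25, 1/20), radius 1/400; s4: center (1/2, -1/2), radius 1/6


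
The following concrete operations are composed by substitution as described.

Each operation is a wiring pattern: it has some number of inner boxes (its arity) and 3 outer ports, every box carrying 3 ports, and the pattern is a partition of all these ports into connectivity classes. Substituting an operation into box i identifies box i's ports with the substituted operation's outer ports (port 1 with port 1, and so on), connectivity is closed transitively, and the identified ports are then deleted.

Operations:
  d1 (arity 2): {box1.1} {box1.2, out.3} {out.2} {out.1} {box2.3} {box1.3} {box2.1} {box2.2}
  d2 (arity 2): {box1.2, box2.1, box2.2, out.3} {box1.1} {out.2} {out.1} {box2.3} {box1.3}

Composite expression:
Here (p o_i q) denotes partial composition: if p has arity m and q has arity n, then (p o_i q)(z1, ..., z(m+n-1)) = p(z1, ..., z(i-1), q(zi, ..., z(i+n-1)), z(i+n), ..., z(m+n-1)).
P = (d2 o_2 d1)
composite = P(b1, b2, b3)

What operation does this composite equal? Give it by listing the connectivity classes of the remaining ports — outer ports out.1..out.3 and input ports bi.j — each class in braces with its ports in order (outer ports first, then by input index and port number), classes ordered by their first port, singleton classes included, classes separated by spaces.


{out.1} {out.2} {out.3, b1.2} {b1.1} {b1.3} {b2.1} {b2.2} {b2.3} {b3.1} {b3.2} {b3.3}

Two ports join when wires chain via d2-identified ports.
d1 over (b2, b3) gives {out.1} {out.2} {out.3, b2.2} {b2.1} {b2.3} {b3.1} {b3.2} {b3.3}, out.j being that stage's outer ports
d2 over (b1, b2, b3) gives {out.1} {out.2} {out.3, b1.2} {b1.1} {b1.3} {b2.1} {b2.2} {b2.3} {b3.1} {b3.2} {b3.3}, out.j being that stage's outer ports


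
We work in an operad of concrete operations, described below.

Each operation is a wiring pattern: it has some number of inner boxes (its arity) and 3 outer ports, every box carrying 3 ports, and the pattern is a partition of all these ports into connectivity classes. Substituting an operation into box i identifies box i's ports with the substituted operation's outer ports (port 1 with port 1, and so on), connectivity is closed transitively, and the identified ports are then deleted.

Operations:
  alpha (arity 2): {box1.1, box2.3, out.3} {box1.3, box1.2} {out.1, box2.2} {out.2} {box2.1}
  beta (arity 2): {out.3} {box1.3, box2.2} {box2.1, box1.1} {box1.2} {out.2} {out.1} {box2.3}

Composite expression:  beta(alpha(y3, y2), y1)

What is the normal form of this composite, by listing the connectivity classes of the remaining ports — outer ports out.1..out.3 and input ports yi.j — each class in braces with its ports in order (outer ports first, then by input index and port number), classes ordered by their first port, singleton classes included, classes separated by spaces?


{out.1} {out.2} {out.3} {y1.1, y2.2} {y1.2, y2.3, y3.1} {y1.3} {y2.1} {y3.2, y3.3}

Reachability decides: close wires over beta-identified ports.
stage alpha: inputs (y3, y2), connectivity {out.1, y2.2} {out.2} {out.3, y2.3, y3.1} {y2.1} {y3.2, y3.3}, out.j its boundary
stage beta: inputs (y3, y2, y1), connectivity {out.1} {out.2} {out.3} {y1.1, y2.2} {y1.2, y2.3, y3.1} {y1.3} {y2.1} {y3.2, y3.3}, out.j its boundary


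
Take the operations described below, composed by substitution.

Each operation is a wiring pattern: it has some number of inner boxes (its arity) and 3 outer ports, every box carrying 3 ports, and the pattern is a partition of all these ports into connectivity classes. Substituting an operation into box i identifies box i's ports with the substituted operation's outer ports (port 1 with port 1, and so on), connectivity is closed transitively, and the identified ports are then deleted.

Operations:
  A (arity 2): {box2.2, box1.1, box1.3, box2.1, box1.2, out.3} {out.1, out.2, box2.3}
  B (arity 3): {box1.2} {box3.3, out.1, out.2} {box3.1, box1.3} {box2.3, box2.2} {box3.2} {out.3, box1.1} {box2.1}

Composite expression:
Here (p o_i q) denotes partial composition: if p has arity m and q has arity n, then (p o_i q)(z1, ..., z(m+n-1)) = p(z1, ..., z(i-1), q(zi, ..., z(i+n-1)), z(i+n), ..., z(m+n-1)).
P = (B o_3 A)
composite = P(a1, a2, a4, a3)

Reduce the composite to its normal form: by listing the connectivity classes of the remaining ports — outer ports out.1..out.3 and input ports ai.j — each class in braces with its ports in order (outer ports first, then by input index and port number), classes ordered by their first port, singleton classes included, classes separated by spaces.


Treat the ports identified at B as solder joints: merge, then drop.
composing A on (a4, a3), with out.j its own outer ports: {out.1, out.2, a3.3} {out.3, a3.1, a3.2, a4.1, a4.2, a4.3}
composing B on (a1, a2, a4, a3), with out.j its own outer ports: {out.1, out.2, a3.1, a3.2, a4.1, a4.2, a4.3} {out.3, a1.1} {a1.2} {a1.3, a3.3} {a2.1} {a2.2, a2.3}

{out.1, out.2, a3.1, a3.2, a4.1, a4.2, a4.3} {out.3, a1.1} {a1.2} {a1.3, a3.3} {a2.1} {a2.2, a2.3}


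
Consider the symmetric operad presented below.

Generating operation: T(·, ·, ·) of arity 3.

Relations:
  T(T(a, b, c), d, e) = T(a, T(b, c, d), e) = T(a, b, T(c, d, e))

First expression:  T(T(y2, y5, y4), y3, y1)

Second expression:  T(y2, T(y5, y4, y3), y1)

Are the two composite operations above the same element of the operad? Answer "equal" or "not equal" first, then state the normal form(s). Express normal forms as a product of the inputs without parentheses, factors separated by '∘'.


equal: each reduces to y2 ∘ y5 ∘ y4 ∘ y3 ∘ y1

The first expression reduces to y2 ∘ y5 ∘ y4 ∘ y3 ∘ y1
The second expression reduces to y2 ∘ y5 ∘ y4 ∘ y3 ∘ y1
One common form — equal.


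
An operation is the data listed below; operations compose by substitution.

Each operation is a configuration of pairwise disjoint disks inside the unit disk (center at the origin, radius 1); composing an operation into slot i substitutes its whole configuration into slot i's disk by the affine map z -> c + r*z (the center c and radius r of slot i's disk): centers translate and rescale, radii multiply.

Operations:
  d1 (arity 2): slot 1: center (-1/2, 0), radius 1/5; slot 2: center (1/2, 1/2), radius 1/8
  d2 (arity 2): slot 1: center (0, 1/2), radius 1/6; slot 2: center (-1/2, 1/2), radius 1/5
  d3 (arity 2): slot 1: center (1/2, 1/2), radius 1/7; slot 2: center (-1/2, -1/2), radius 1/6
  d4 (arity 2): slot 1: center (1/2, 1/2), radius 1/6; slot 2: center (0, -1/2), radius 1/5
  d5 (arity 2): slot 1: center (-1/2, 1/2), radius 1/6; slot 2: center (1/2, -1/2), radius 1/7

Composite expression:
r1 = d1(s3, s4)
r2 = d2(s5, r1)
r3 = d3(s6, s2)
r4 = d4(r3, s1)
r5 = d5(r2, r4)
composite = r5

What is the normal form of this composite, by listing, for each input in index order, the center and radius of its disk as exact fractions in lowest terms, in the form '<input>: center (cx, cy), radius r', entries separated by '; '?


Affine substitution under d5: radii multiply and s-centers shift.
s5 passes through 2 substitutions, ending at center (-1/2, 7/12), radius 1/36
s3 passes through 3 substitutions, ending at center (-3/5, 7/12), radius 1/150
s4 passes through 3 substitutions, ending at center (-17/30, 3/5), radius 1/240
s6 passes through 3 substitutions, ending at center (7/12, -5/12), radius 1/294
s2 passes through 3 substitutions, ending at center (47/84, -37/84), radius 1/252
s1 passes through 2 substitutions, ending at center (1/2, -4/7), radius 1/35

s1: center (1/2, -4/7), radius 1/35; s2: center (47/84, -37/84), radius 1/252; s3: center (-3/5, 7/12), radius 1/150; s4: center (-17/30, 3/5), radius 1/240; s5: center (-1/2, 7/12), radius 1/36; s6: center (7/12, -5/12), radius 1/294


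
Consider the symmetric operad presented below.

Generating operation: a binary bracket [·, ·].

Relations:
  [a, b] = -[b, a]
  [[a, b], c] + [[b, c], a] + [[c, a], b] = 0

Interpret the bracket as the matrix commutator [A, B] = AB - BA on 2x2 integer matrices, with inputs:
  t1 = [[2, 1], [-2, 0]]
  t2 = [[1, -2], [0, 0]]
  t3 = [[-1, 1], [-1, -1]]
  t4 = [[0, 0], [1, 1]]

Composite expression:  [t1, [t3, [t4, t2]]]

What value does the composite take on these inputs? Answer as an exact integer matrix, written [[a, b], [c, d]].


[t4, t2] = [[2, 2], [1, -2]]
[t3, [t4, t2]] = [[3, -4], [-4, -3]]
[t1, [t3, [t4, t2]]] = [[-12, -14], [-4, 12]]

[[-12, -14], [-4, 12]]


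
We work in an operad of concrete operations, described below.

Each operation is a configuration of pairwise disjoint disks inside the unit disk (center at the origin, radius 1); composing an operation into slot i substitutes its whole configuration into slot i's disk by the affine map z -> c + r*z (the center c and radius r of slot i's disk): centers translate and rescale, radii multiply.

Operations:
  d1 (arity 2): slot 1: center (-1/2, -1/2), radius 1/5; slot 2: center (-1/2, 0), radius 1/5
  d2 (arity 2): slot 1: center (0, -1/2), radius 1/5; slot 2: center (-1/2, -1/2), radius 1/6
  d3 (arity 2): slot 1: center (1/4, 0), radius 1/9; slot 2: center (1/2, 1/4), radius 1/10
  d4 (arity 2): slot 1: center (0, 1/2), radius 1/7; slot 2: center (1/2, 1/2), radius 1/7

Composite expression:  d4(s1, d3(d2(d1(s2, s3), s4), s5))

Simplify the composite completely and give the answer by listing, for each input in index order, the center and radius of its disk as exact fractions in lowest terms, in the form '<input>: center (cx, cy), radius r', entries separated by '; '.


Only the slot chain above each s matters under d4; compose those maps.
input s1: applying the 1 nested substitution gives center (0, 1/2), radius 1/7
input s2: applying the 4 nested substitutions gives center (673/1260, 103/210), radius 1/1575
input s3: applying the 4 nested substitutions gives center (673/1260, 31/63), radius 1/1575
input s4: applying the 3 nested substitutions gives center (19/36, 31/63), radius 1/378
input s5: applying the 2 nested substitutions gives center (4/7, 15/28), radius 1/70

s1: center (0, 1/2), radius 1/7; s2: center (673/1260, 103/210), radius 1/1575; s3: center (673/1260, 31/63), radius 1/1575; s4: center (19/36, 31/63), radius 1/378; s5: center (4/7, 15/28), radius 1/70


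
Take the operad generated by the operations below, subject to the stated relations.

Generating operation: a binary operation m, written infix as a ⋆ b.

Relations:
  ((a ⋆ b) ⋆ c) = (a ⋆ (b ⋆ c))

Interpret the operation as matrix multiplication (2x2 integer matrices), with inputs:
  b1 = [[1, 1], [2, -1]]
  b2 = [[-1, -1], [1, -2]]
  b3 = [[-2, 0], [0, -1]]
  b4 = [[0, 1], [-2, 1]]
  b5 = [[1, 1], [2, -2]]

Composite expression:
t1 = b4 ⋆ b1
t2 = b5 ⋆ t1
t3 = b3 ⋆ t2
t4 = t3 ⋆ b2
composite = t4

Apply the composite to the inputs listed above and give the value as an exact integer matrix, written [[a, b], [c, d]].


[[12, -12], [0, 12]]


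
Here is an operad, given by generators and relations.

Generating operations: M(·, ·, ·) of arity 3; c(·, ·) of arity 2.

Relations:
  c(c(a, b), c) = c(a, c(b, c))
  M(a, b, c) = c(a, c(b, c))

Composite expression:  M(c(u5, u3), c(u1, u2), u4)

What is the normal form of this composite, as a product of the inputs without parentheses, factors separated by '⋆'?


u5 ⋆ u3 ⋆ u1 ⋆ u2 ⋆ u4

Every regrouping of M is equal, so read the u-inputs in written order.
c(u5, u3) unparenthesizes to u5 ⋆ u3
c(u1, u2) unparenthesizes to u1 ⋆ u2
M(c(u5, u3), c(u1, u2), u4) unparenthesizes to u5 ⋆ u3 ⋆ u1 ⋆ u2 ⋆ u4


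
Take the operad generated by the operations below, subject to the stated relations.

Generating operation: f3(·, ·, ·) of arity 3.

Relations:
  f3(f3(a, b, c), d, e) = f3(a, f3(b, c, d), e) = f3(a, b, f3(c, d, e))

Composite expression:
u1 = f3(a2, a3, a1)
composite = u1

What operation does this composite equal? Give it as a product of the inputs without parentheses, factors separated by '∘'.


a2 ∘ a3 ∘ a1

Every regrouping of f3 is equal, so read the a-inputs in written order.
f3(a2, a3, a1) linearizes to a2 ∘ a3 ∘ a1


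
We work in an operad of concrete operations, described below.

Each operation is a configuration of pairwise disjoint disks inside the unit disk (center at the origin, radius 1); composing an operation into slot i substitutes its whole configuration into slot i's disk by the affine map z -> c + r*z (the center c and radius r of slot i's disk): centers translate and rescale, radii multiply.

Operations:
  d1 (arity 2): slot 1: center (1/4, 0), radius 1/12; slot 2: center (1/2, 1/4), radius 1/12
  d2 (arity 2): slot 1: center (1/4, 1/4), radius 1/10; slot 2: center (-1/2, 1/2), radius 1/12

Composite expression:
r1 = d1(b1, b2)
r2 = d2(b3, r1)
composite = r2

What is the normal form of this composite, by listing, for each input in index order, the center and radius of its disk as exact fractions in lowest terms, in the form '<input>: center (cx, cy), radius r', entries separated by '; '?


b1: center (-23/48, 1/2), radius 1/144; b2: center (-11/24, 25/48), radius 1/144; b3: center (1/4, 1/4), radius 1/10

Each b-disk chains the slot maps above it in d2; radii multiply.
b3: after 1 affine step, its disk has center (1/4, 1/4), radius 1/10
b1: after 2 affine steps, its disk has center (-23/48, 1/2), radius 1/144
b2: after 2 affine steps, its disk has center (-11/24, 25/48), radius 1/144


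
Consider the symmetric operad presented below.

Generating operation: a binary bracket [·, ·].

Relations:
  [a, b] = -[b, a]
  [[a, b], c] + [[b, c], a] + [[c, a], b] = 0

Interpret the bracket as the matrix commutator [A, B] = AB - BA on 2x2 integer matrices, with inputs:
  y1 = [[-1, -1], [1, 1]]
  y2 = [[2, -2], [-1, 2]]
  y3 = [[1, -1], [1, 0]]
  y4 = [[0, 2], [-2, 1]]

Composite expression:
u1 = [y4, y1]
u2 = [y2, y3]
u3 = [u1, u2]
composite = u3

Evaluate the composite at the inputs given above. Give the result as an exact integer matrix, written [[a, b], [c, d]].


[y4, y1] = [[0, 5], [5, 0]]
[y2, y3] = [[-3, 2], [-1, 3]]
[[y4, y1], [y2, y3]] = [[-15, 30], [-30, 15]]

[[-15, 30], [-30, 15]]


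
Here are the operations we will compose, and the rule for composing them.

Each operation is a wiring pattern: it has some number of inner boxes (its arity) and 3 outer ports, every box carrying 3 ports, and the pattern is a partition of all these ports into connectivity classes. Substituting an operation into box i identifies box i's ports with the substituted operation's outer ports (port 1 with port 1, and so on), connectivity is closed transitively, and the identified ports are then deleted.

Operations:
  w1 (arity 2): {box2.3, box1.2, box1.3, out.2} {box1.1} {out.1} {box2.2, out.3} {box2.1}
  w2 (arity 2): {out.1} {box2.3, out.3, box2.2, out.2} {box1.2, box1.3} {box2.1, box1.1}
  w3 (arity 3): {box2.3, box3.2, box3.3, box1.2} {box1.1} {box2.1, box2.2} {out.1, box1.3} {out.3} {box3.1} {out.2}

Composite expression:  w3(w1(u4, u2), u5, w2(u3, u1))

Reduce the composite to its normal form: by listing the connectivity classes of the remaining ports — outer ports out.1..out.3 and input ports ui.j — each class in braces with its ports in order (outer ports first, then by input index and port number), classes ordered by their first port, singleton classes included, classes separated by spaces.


Connectivity passes through glued w3-boundaries; trace each wire chain.
w1 over (u4, u2) gives {out.1} {out.2, u2.3, u4.2, u4.3} {out.3, u2.2} {u2.1} {u4.1}, out.j being that stage's outer ports
w2 over (u3, u1) gives {out.1} {out.2, out.3, u1.2, u1.3} {u1.1, u3.1} {u3.2, u3.3}, out.j being that stage's outer ports
w3 over (u4, u2, u5, u3, u1) gives {out.1, u2.2} {out.2} {out.3} {u1.1, u3.1} {u1.2, u1.3, u2.3, u4.2, u4.3, u5.3} {u2.1} {u3.2, u3.3} {u4.1} {u5.1, u5.2}, out.j being that stage's outer ports

{out.1, u2.2} {out.2} {out.3} {u1.1, u3.1} {u1.2, u1.3, u2.3, u4.2, u4.3, u5.3} {u2.1} {u3.2, u3.3} {u4.1} {u5.1, u5.2}
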